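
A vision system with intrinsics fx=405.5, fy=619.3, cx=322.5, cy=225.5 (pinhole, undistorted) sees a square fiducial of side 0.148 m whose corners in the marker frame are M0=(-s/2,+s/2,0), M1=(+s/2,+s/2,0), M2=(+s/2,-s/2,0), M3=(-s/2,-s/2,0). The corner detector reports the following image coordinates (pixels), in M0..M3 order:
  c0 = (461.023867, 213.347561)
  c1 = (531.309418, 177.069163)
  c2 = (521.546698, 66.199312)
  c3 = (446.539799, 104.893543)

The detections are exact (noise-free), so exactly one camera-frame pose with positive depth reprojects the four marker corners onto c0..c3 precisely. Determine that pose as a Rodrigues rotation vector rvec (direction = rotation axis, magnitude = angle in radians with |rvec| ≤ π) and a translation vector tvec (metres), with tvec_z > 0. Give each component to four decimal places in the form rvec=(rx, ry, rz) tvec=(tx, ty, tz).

rvec=(0.3476, -0.0581, -0.3223) tvec=(0.3241, -0.1054, 0.7832)

Intrinsics K: fx=405.5, fy=619.3, cx=322.5, cy=225.5
Marker side s = 0.148 m; corners in marker frame (Z=0):
  M0 = (-0.0740, +0.0740, 0)
  M1 = (+0.0740, +0.0740, 0)
  M2 = (+0.0740, -0.0740, 0)
  M3 = (-0.0740, -0.0740, 0)
Detected image corners:
  c0 = (461.023867, 213.347561) px
  c1 = (531.309418, 177.069163) px
  c2 = (521.546698, 66.199312) px
  c3 = (446.539799, 104.893543) px
Planar DLT: solve 8×8 A·h = b for H (H[2,2]=1):
  H  [+490.91867 +297.03484 +490.30504]
  H  [-252.85358 +802.57549 +142.15669]
  H  [+0.00119 +0.43893 +1.00000]
B = K⁻¹H; ‖b₁‖=1.276886, ‖b₂‖=1.276886; λ = 2/(‖b₁‖+‖b₂‖) = 0.783156, sign → tz>0 ⇒ λ=+0.783156
r₁ = λ·B[:,0] = (+0.94739,-0.32009,+0.00093); r₂ = λ·B[:,1] = (+0.30028,+0.88976,+0.34375)
r₃ = r₁×r₂ = (-0.11086,-0.32538,+0.93906); SVD([r₁ r₂ r₃]) → R = UVᵀ:
  R  [+0.94739 +0.30028 -0.11086]
  R  [-0.32009 +0.88976 -0.32538]
  R  [+0.00093 +0.34375 +0.93906]
t = (+0.32409, -0.10539, +0.78316) m
tr R = 2.776202; θ = arccos((tr R − 1)/2) = 0.477599 rad = 27.364°
axis k = ((R−Rᵀ)₃₂, (R−Rᵀ)₁₃, (R−Rᵀ)₂₁) / (2 sinθ) = (+0.727875, -0.121610, -0.674840)
rvec = θ·k = (+0.347633, -0.058081, -0.322303)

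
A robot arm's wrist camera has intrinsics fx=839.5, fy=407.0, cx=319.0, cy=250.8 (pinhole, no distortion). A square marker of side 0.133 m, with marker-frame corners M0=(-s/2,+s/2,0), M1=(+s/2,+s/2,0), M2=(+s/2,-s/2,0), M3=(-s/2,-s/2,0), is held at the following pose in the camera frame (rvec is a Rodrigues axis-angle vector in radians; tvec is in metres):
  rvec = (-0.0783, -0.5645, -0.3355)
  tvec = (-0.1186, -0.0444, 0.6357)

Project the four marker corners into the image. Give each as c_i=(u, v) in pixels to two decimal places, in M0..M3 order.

c0=(110.76, 276.25) c1=(264.35, 250.19) c2=(208.69, 174.04) c3=(47.82, 191.12)

Intrinsics K: fx=839.5, fy=407.0, cx=319.0, cy=250.8
Marker side s = 0.133 m; corners in marker frame (Z=0):
  M0 = (-0.0665, +0.0665, 0)
  M1 = (+0.0665, +0.0665, 0)
  M2 = (+0.0665, -0.0665, 0)
  M3 = (-0.0665, -0.0665, 0)
rvec = (-0.0783, -0.5645, -0.3355), |rvec| = θ = 0.66133 rad = 37.891°
Rodrigues: sinθ=0.61416, 1−cosθ=0.21082; R = I + sinθ·[k]× + (1−cosθ)·[k]×²:
    [+0.79213 +0.33288 -0.51158]
    [-0.29027 +0.94279 +0.16401]
    [+0.53691 +0.01858 +0.84344]
t = (-0.1186, -0.0444, 0.6357) m
M0: Pc = R·M0+t = (-0.14914, +0.03760, +0.60123); u = 839.5·(-0.14914)/0.60123 + 319.0 = 110.7551, v = 407.0·(+0.03760)/0.60123 + 250.8 = 276.2518
M1: Pc = R·M1+t = (-0.04379, -0.00101, +0.67264); u = 839.5·(-0.04379)/0.67264 + 319.0 = 264.3514, v = 407.0·(-0.00101)/0.67264 + 250.8 = 250.1904
M2: Pc = R·M2+t = (-0.08806, -0.12640, +0.67017); u = 839.5·(-0.08806)/0.67017 + 319.0 = 208.6904, v = 407.0·(-0.12640)/0.67017 + 250.8 = 174.0372
M3: Pc = R·M3+t = (-0.19341, -0.08779, +0.59876); u = 839.5·(-0.19341)/0.59876 + 319.0 = 47.8220, v = 407.0·(-0.08779)/0.59876 + 250.8 = 191.1241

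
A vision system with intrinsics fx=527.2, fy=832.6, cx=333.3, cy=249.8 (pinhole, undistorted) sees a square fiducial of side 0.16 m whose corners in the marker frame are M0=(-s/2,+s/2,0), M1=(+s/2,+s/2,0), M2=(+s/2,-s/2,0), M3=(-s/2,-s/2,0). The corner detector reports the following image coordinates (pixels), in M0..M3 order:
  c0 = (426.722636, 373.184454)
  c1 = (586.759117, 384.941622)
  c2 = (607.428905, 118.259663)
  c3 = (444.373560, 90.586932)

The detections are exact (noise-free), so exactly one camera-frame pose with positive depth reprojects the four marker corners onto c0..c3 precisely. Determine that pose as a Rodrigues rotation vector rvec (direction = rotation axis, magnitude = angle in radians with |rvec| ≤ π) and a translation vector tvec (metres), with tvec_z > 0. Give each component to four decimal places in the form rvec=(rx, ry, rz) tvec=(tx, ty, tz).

rvec=(0.0834, -0.1673, 0.0769) tvec=(0.1695, -0.0035, 0.4827)

Intrinsics K: fx=527.2, fy=832.6, cx=333.3, cy=249.8
Marker side s = 0.16 m; corners in marker frame (Z=0):
  M0 = (-0.0800, +0.0800, 0)
  M1 = (+0.0800, +0.0800, 0)
  M2 = (+0.0800, -0.0800, 0)
  M3 = (-0.0800, -0.0800, 0)
Detected image corners:
  c0 = (426.722636, 373.184454) px
  c1 = (586.759117, 384.941622) px
  c2 = (607.428905, 118.259663) px
  c3 = (444.373560, 90.586932) px
Planar DLT: solve 8×8 A·h = b for H (H[2,2]=1):
  H  [+1190.67853 -38.22894 +518.46660]
  H  [+207.39667 +1753.39593 +243.76000]
  H  [+0.35082 +0.15841 +1.00000]
B = K⁻¹H; ‖b₁‖=2.071696, ‖b₂‖=2.071696; λ = 2/(‖b₁‖+‖b₂‖) = 0.482696, sign → tz>0 ⇒ λ=+0.482696
r₁ = λ·B[:,0] = (+0.98311,+0.06943,+0.16934); r₂ = λ·B[:,1] = (-0.08334,+0.99358,+0.07646)
r₃ = r₁×r₂ = (-0.16294,-0.08928,+0.98259); SVD([r₁ r₂ r₃]) → R = UVᵀ:
  R  [+0.98311 -0.08334 -0.16294]
  R  [+0.06943 +0.99358 -0.08928]
  R  [+0.16934 +0.07646 +0.98259]
t = (+0.16954, -0.00350, +0.48270) m
tr R = 2.959280; θ = arccos((tr R − 1)/2) = 0.202137 rad = 11.582°
axis k = ((R−Rᵀ)₃₂, (R−Rᵀ)₁₃, (R−Rᵀ)₂₁) / (2 sinθ) = (+0.412787, -0.827552, +0.380480)
rvec = θ·k = (+0.083440, -0.167279, +0.076909)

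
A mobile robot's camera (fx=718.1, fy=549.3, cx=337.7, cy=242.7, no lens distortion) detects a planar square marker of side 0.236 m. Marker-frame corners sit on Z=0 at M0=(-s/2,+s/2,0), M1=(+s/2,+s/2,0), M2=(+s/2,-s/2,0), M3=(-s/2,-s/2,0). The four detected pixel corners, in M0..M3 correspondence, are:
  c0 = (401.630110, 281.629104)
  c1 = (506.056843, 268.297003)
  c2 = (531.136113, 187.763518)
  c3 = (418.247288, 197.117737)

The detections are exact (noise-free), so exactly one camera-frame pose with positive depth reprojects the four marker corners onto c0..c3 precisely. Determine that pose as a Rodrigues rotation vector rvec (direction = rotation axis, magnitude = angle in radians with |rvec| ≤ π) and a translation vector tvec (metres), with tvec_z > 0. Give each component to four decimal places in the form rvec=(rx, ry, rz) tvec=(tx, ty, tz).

Intrinsics K: fx=718.1, fy=549.3, cx=337.7, cy=242.7
Marker side s = 0.236 m; corners in marker frame (Z=0):
  M0 = (-0.1180, +0.1180, 0)
  M1 = (+0.1180, +0.1180, 0)
  M2 = (+0.1180, -0.1180, 0)
  M3 = (-0.1180, -0.1180, 0)
Detected image corners:
  c0 = (401.630110, 281.629104) px
  c1 = (506.056843, 268.297003) px
  c2 = (531.136113, 187.763518) px
  c3 = (418.247288, 197.117737) px
Planar DLT: solve 8×8 A·h = b for H (H[2,2]=1):
  H  [+578.63811 +87.16040 +465.44474]
  H  [+11.47366 +438.03227 +235.37644]
  H  [+0.25637 +0.37918 +1.00000]
B = K⁻¹H; ‖b₁‖=0.737426, ‖b₂‖=0.737426; λ = 2/(‖b₁‖+‖b₂‖) = 1.356068, sign → tz>0 ⇒ λ=+1.356068
r₁ = λ·B[:,0] = (+0.92921,-0.12528,+0.34766); r₂ = λ·B[:,1] = (-0.07722,+0.85419,+0.51420)
r₃ = r₁×r₂ = (-0.36139,-0.50465,+0.78405); SVD([r₁ r₂ r₃]) → R = UVᵀ:
  R  [+0.92921 -0.07722 -0.36139]
  R  [-0.12528 +0.85419 -0.50465]
  R  [+0.34766 +0.51420 +0.78405]
t = (+0.24123, -0.01808, +1.35607) m
tr R = 2.567449; θ = arccos((tr R − 1)/2) = 0.670156 rad = 38.397°
axis k = ((R−Rᵀ)₃₂, (R−Rᵀ)₁₃, (R−Rᵀ)₂₁) / (2 sinθ) = (+0.820182, -0.570792, -0.038694)
rvec = θ·k = (+0.549650, -0.382520, -0.025931)

rvec=(0.5497, -0.3825, -0.0259) tvec=(0.2412, -0.0181, 1.3561)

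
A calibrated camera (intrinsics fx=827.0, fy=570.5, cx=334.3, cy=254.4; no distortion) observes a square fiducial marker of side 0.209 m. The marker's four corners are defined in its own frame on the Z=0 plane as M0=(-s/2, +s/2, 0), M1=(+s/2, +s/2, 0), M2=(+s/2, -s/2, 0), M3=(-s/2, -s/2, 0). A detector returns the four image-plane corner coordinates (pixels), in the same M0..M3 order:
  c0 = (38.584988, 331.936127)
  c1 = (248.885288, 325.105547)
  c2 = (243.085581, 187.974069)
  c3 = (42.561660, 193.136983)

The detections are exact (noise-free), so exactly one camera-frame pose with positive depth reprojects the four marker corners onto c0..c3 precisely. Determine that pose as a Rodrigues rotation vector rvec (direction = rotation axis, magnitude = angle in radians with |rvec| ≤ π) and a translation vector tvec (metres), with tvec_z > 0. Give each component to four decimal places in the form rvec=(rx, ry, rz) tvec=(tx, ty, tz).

Intrinsics K: fx=827.0, fy=570.5, cx=334.3, cy=254.4
Marker side s = 0.209 m; corners in marker frame (Z=0):
  M0 = (-0.1045, +0.1045, 0)
  M1 = (+0.1045, +0.1045, 0)
  M2 = (+0.1045, -0.1045, 0)
  M3 = (-0.1045, -0.1045, 0)
Detected image corners:
  c0 = (38.584988, 331.936127) px
  c1 = (248.885288, 325.105547) px
  c2 = (243.085581, 187.974069) px
  c3 = (42.561660, 193.136983) px
Planar DLT: solve 8×8 A·h = b for H (H[2,2]=1):
  H  [+989.14306 -28.17992 +143.78292]
  H  [-16.15841 +600.94327 +257.88005]
  H  [+0.04793 -0.22794 +1.00000]
B = K⁻¹H; ‖b₁‖=1.178711, ‖b₂‖=1.178711; λ = 2/(‖b₁‖+‖b₂‖) = 0.848384, sign → tz>0 ⇒ λ=+0.848384
r₁ = λ·B[:,0] = (+0.99828,-0.04216,+0.04066); r₂ = λ·B[:,1] = (+0.04926,+0.97989,-0.19338)
r₃ = r₁×r₂ = (-0.03169,+0.19505,+0.98028); SVD([r₁ r₂ r₃]) → R = UVᵀ:
  R  [+0.99828 +0.04926 -0.03169]
  R  [-0.04216 +0.97989 +0.19505]
  R  [+0.04066 -0.19338 +0.98028]
t = (-0.19544, +0.00518, +0.84838) m
tr R = 2.958452; θ = arccos((tr R − 1)/2) = 0.204188 rad = 11.699°
axis k = ((R−Rᵀ)₃₂, (R−Rᵀ)₁₃, (R−Rᵀ)₂₁) / (2 sinθ) = (-0.957785, -0.178407, -0.225429)
rvec = θ·k = (-0.195568, -0.036429, -0.046030)

rvec=(-0.1956, -0.0364, -0.0460) tvec=(-0.1954, 0.0052, 0.8484)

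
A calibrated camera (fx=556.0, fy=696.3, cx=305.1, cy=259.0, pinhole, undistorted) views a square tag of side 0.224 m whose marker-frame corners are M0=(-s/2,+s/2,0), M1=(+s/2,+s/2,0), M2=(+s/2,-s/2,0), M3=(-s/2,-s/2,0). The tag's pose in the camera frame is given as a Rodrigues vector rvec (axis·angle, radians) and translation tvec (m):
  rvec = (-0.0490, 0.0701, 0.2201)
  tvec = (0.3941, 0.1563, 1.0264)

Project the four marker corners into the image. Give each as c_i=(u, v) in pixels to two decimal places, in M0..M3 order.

c0=(445.67, 422.05) c1=(567.62, 458.04) c2=(592.04, 307.59) c3=(470.77, 274.34)

Intrinsics K: fx=556.0, fy=696.3, cx=305.1, cy=259.0
Marker side s = 0.224 m; corners in marker frame (Z=0):
  M0 = (-0.1120, +0.1120, 0)
  M1 = (+0.1120, +0.1120, 0)
  M2 = (+0.1120, -0.1120, 0)
  M3 = (-0.1120, -0.1120, 0)
rvec = (-0.0490, 0.0701, 0.2201), |rvec| = θ = 0.23613 rad = 13.529°
Rodrigues: sinθ=0.23395, 1−cosθ=0.02775; R = I + sinθ·[k]× + (1−cosθ)·[k]×²:
    [+0.97344 -0.21977 +0.06408]
    [+0.21635 +0.97470 +0.05622]
    [-0.07482 -0.04087 +0.99636]
t = (0.3941, 0.1563, 1.0264) m
M0: Pc = R·M0+t = (+0.26046, +0.24123, +1.03020); u = 556.0·(+0.26046)/1.03020 + 305.1 = 445.6702, v = 696.3·(+0.24123)/1.03020 + 259.0 = 422.0472
M1: Pc = R·M1+t = (+0.47851, +0.28970, +1.01344); u = 556.0·(+0.47851)/1.01344 + 305.1 = 567.6233, v = 696.3·(+0.28970)/1.01344 + 259.0 = 458.0404
M2: Pc = R·M2+t = (+0.52774, +0.07137, +1.02260); u = 556.0·(+0.52774)/1.02260 + 305.1 = 592.0393, v = 696.3·(+0.07137)/1.02260 + 259.0 = 307.5936
M3: Pc = R·M3+t = (+0.30969, +0.02290, +1.03936); u = 556.0·(+0.30969)/1.03936 + 305.1 = 470.7667, v = 696.3·(+0.02290)/1.03936 + 259.0 = 274.3434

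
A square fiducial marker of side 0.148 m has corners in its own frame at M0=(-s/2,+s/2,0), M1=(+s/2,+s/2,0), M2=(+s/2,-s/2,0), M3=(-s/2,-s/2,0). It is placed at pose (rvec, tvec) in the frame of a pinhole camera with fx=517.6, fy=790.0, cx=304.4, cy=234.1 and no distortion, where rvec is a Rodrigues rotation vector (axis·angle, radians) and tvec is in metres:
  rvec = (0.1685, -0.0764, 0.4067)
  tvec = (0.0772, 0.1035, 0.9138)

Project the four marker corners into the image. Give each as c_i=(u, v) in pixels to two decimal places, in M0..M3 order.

c0=(293.03, 356.30) c1=(368.44, 402.73) c2=(403.59, 290.64) c3=(326.96, 241.09)

Intrinsics K: fx=517.6, fy=790.0, cx=304.4, cy=234.1
Marker side s = 0.148 m; corners in marker frame (Z=0):
  M0 = (-0.0740, +0.0740, 0)
  M1 = (+0.0740, +0.0740, 0)
  M2 = (+0.0740, -0.0740, 0)
  M3 = (-0.0740, -0.0740, 0)
rvec = (0.1685, -0.0764, 0.4067), |rvec| = θ = 0.44680 rad = 25.600°
Rodrigues: sinθ=0.43209, 1−cosθ=0.09817; R = I + sinθ·[k]× + (1−cosθ)·[k]×²:
    [+0.91579 -0.39963 -0.04019]
    [+0.38697 +0.90470 -0.17823]
    [+0.10758 +0.14767 +0.98317]
t = (0.0772, 0.1035, 0.9138) m
M0: Pc = R·M0+t = (-0.02014, +0.14181, +0.91677); u = 517.6·(-0.02014)/0.91677 + 304.4 = 293.0282, v = 790.0·(+0.14181)/0.91677 + 234.1 = 356.3029
M1: Pc = R·M1+t = (+0.11540, +0.19908, +0.93269); u = 517.6·(+0.11540)/0.93269 + 304.4 = 368.4395, v = 790.0·(+0.19908)/0.93269 + 234.1 = 402.7268
M2: Pc = R·M2+t = (+0.17454, +0.06519, +0.91083); u = 517.6·(+0.17454)/0.91083 + 304.4 = 403.5869, v = 790.0·(+0.06519)/0.91083 + 234.1 = 290.6399
M3: Pc = R·M3+t = (+0.03900, +0.00792, +0.89491); u = 517.6·(+0.03900)/0.89491 + 304.4 = 326.9592, v = 790.0·(+0.00792)/0.89491 + 234.1 = 241.0880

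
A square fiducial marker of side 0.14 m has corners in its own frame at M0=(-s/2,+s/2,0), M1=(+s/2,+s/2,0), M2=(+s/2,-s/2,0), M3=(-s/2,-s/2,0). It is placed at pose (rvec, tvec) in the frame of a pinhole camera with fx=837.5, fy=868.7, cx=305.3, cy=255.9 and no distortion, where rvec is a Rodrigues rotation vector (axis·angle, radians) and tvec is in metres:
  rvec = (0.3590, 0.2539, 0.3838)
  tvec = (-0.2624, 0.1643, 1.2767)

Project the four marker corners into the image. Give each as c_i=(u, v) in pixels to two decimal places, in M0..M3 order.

c0=(84.15, 385.59) c1=(161.44, 426.31) c2=(185.29, 348.67) c3=(104.23, 307.69)

Intrinsics K: fx=837.5, fy=868.7, cx=305.3, cy=255.9
Marker side s = 0.14 m; corners in marker frame (Z=0):
  M0 = (-0.0700, +0.0700, 0)
  M1 = (+0.0700, +0.0700, 0)
  M2 = (+0.0700, -0.0700, 0)
  M3 = (-0.0700, -0.0700, 0)
rvec = (0.3590, 0.2539, 0.3838), |rvec| = θ = 0.58365 rad = 33.441°
Rodrigues: sinθ=0.55107, 1−cosθ=0.16554; R = I + sinθ·[k]× + (1−cosθ)·[k]×²:
    [+0.89709 -0.31808 +0.30669]
    [+0.40667 +0.86578 -0.29161]
    [-0.17277 +0.38632 +0.90604]
t = (-0.2624, 0.1643, 1.2767) m
M0: Pc = R·M0+t = (-0.34746, +0.19644, +1.31584); u = 837.5·(-0.34746)/1.31584 + 305.3 = 84.1483, v = 868.7·(+0.19644)/1.31584 + 255.9 = 385.5859
M1: Pc = R·M1+t = (-0.22187, +0.25337, +1.29165); u = 837.5·(-0.22187)/1.29165 + 305.3 = 161.4406, v = 868.7·(+0.25337)/1.29165 + 255.9 = 426.3057
M2: Pc = R·M2+t = (-0.17734, +0.13216, +1.23756); u = 837.5·(-0.17734)/1.23756 + 305.3 = 185.2895, v = 868.7·(+0.13216)/1.23756 + 255.9 = 348.6705
M3: Pc = R·M3+t = (-0.30293, +0.07523, +1.26175); u = 837.5·(-0.30293)/1.26175 + 305.3 = 104.2270, v = 868.7·(+0.07523)/1.26175 + 255.9 = 307.6935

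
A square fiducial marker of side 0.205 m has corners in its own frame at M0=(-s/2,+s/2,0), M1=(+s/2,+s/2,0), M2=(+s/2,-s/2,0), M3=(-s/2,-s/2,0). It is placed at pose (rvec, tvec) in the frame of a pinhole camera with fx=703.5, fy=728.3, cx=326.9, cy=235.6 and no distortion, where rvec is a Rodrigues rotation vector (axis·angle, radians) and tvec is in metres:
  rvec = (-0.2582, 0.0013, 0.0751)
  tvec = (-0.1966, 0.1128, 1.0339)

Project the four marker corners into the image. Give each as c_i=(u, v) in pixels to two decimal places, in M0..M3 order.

Intrinsics K: fx=703.5, fy=728.3, cx=326.9, cy=235.6
Marker side s = 0.205 m; corners in marker frame (Z=0):
  M0 = (-0.1025, +0.1025, 0)
  M1 = (+0.1025, +0.1025, 0)
  M2 = (+0.1025, -0.1025, 0)
  M3 = (-0.1025, -0.1025, 0)
rvec = (-0.2582, 0.0013, 0.0751), |rvec| = θ = 0.26890 rad = 15.407°
Rodrigues: sinθ=0.26567, 1−cosθ=0.03594; R = I + sinθ·[k]× + (1−cosθ)·[k]×²:
    [+0.99720 -0.07437 -0.00835]
    [+0.07403 +0.96406 +0.25515]
    [-0.01092 -0.25505 +0.96687]
t = (-0.1966, 0.1128, 1.0339) m
M0: Pc = R·M0+t = (-0.30644, +0.20403, +1.00888); u = 703.5·(-0.30644)/1.00888 + 326.9 = 113.2197, v = 728.3·(+0.20403)/1.00888 + 235.6 = 382.8864
M1: Pc = R·M1+t = (-0.10201, +0.21920, +1.00664); u = 703.5·(-0.10201)/1.00664 + 326.9 = 255.6093, v = 728.3·(+0.21920)/1.00664 + 235.6 = 394.1941
M2: Pc = R·M2+t = (-0.08676, +0.02157, +1.05892); u = 703.5·(-0.08676)/1.05892 + 326.9 = 269.2573, v = 728.3·(+0.02157)/1.05892 + 235.6 = 250.4364
M3: Pc = R·M3+t = (-0.29119, +0.00640, +1.06116); u = 703.5·(-0.29119)/1.06116 + 326.9 = 133.8548, v = 728.3·(+0.00640)/1.06116 + 235.6 = 239.9892

c0=(113.22, 382.89) c1=(255.61, 394.19) c2=(269.26, 250.44) c3=(133.85, 239.99)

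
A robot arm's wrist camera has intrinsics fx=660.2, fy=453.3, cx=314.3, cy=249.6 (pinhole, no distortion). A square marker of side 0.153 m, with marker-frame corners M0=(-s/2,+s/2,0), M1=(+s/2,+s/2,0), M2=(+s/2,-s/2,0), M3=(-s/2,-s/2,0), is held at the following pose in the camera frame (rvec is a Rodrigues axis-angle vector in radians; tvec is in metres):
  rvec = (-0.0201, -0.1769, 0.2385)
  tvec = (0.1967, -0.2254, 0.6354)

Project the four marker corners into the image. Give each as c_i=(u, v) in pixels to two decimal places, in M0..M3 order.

Intrinsics K: fx=660.2, fy=453.3, cx=314.3, cy=249.6
Marker side s = 0.153 m; corners in marker frame (Z=0):
  M0 = (-0.0765, +0.0765, 0)
  M1 = (+0.0765, +0.0765, 0)
  M2 = (+0.0765, -0.0765, 0)
  M3 = (-0.0765, -0.0765, 0)
rvec = (-0.0201, -0.1769, 0.2385), |rvec| = θ = 0.29762 rad = 17.053°
Rodrigues: sinθ=0.29325, 1−cosθ=0.04396; R = I + sinθ·[k]× + (1−cosθ)·[k]×²:
    [+0.95624 -0.23323 -0.17668]
    [+0.23676 +0.97157 -0.00114]
    [+0.17192 -0.04074 +0.98427]
t = (0.1967, -0.2254, 0.6354) m
M0: Pc = R·M0+t = (+0.10571, -0.16919, +0.61913); u = 660.2·(+0.10571)/0.61913 + 314.3 = 427.0176, v = 453.3·(-0.16919)/0.61913 + 249.6 = 125.7288
M1: Pc = R·M1+t = (+0.25201, -0.13296, +0.64543); u = 660.2·(+0.25201)/0.64543 + 314.3 = 572.0750, v = 453.3·(-0.13296)/0.64543 + 249.6 = 156.2178
M2: Pc = R·M2+t = (+0.28769, -0.28161, +0.65167); u = 660.2·(+0.28769)/0.65167 + 314.3 = 605.7604, v = 453.3·(-0.28161)/0.65167 + 249.6 = 53.7105
M3: Pc = R·M3+t = (+0.14139, -0.31784, +0.62537); u = 660.2·(+0.14139)/0.62537 + 314.3 = 463.5659, v = 453.3·(-0.31784)/0.62537 + 249.6 = 19.2137

c0=(427.02, 125.73) c1=(572.08, 156.22) c2=(605.76, 53.71) c3=(463.57, 19.21)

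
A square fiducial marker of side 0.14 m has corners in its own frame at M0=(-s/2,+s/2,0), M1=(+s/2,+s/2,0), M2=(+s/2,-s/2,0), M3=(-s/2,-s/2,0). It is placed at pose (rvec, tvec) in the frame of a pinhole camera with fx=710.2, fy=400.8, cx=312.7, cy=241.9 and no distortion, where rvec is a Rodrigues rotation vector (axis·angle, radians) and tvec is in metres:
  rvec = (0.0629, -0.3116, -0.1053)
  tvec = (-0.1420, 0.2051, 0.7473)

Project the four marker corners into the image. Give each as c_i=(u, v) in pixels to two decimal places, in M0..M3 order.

c0=(116.90, 396.66) c1=(249.20, 380.00) c2=(236.09, 308.98) c3=(101.02, 321.73)

Intrinsics K: fx=710.2, fy=400.8, cx=312.7, cy=241.9
Marker side s = 0.14 m; corners in marker frame (Z=0):
  M0 = (-0.0700, +0.0700, 0)
  M1 = (+0.0700, +0.0700, 0)
  M2 = (+0.0700, -0.0700, 0)
  M3 = (-0.0700, -0.0700, 0)
rvec = (0.0629, -0.3116, -0.1053), |rvec| = θ = 0.33487 rad = 19.187°
Rodrigues: sinθ=0.32865, 1−cosθ=0.05555; R = I + sinθ·[k]× + (1−cosθ)·[k]×²:
    [+0.94641 +0.09363 -0.30909]
    [-0.11305 +0.99255 -0.04548]
    [+0.30253 +0.07798 +0.94994]
t = (-0.1420, 0.2051, 0.7473) m
M0: Pc = R·M0+t = (-0.20169, +0.28249, +0.73158); u = 710.2·(-0.20169)/0.73158 + 312.7 = 116.9005, v = 400.8·(+0.28249)/0.73158 + 241.9 = 396.6643
M1: Pc = R·M1+t = (-0.06920, +0.26666, +0.77394); u = 710.2·(-0.06920)/0.77394 + 312.7 = 249.2018, v = 400.8·(+0.26666)/0.77394 + 241.9 = 379.9983
M2: Pc = R·M2+t = (-0.08231, +0.12771, +0.76302); u = 710.2·(-0.08231)/0.76302 + 312.7 = 236.0919, v = 400.8·(+0.12771)/0.76302 + 241.9 = 308.9828
M3: Pc = R·M3+t = (-0.21480, +0.14354, +0.72066); u = 710.2·(-0.21480)/0.72066 + 312.7 = 101.0157, v = 400.8·(+0.14354)/0.72066 + 241.9 = 321.7277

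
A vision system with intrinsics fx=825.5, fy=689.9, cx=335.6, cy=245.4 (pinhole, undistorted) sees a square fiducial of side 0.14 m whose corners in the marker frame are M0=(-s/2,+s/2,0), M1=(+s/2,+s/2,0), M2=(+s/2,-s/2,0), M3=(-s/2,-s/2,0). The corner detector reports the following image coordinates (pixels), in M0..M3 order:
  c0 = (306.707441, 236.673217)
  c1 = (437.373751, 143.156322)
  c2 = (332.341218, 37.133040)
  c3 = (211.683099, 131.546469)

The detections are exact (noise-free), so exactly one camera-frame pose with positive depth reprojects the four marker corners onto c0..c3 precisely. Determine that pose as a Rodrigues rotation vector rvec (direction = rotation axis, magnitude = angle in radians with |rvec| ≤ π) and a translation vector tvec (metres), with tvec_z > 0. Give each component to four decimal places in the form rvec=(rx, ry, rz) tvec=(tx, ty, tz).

rvec=(-0.1254, 0.2926, -0.6703) tvec=(-0.0133, -0.1071, 0.6819)

Intrinsics K: fx=825.5, fy=689.9, cx=335.6, cy=245.4
Marker side s = 0.14 m; corners in marker frame (Z=0):
  M0 = (-0.0700, +0.0700, 0)
  M1 = (+0.0700, +0.0700, 0)
  M2 = (+0.0700, -0.0700, 0)
  M3 = (-0.0700, -0.0700, 0)
Detected image corners:
  c0 = (306.707441, 236.673217) px
  c1 = (437.373751, 143.156322) px
  c2 = (332.341218, 37.133040) px
  c3 = (211.683099, 131.546469) px
Planar DLT: solve 8×8 A·h = b for H (H[2,2]=1):
  H  [+789.95601 +615.53192 +319.49997]
  H  [-716.75557 +712.24800 +137.09272]
  H  [-0.33186 -0.30472 +1.00000]
B = K⁻¹H; ‖b₁‖=1.466394, ‖b₂‖=1.466394; λ = 2/(‖b₁‖+‖b₂‖) = 0.681945, sign → tz>0 ⇒ λ=+0.681945
r₁ = λ·B[:,0] = (+0.74459,-0.62799,-0.22631); r₂ = λ·B[:,1] = (+0.59297,+0.77795,-0.20780)
r₃ = r₁×r₂ = (+0.30656,+0.02053,+0.95163); SVD([r₁ r₂ r₃]) → R = UVᵀ:
  R  [+0.74459 +0.59297 +0.30656]
  R  [-0.62799 +0.77795 +0.02053]
  R  [-0.22631 -0.20780 +0.95163]
t = (-0.01330, -0.10706, +0.68194) m
tr R = 2.474169; θ = arccos((tr R − 1)/2) = 0.742050 rad = 42.516°
axis k = ((R−Rᵀ)₃₂, (R−Rᵀ)₁₃, (R−Rᵀ)₂₁) / (2 sinθ) = (-0.168931, +0.394250, -0.903343)
rvec = θ·k = (-0.125356, +0.292553, -0.670326)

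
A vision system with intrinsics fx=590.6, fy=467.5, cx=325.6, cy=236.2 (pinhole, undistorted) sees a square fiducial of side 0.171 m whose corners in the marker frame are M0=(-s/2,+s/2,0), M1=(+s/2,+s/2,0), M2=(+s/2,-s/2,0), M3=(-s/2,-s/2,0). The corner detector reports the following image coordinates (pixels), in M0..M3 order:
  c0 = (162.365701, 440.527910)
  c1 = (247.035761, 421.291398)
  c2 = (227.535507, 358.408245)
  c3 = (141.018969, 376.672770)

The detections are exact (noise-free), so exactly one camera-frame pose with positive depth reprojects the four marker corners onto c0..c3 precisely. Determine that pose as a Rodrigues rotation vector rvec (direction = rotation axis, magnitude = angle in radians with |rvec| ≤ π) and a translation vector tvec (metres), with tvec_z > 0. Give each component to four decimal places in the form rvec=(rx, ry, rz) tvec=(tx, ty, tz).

Intrinsics K: fx=590.6, fy=467.5, cx=325.6, cy=236.2
Marker side s = 0.171 m; corners in marker frame (Z=0):
  M0 = (-0.0855, +0.0855, 0)
  M1 = (+0.0855, +0.0855, 0)
  M2 = (+0.0855, -0.0855, 0)
  M3 = (-0.0855, -0.0855, 0)
Detected image corners:
  c0 = (162.365701, 440.527910) px
  c1 = (247.035761, 421.291398) px
  c2 = (227.535507, 358.408245) px
  c3 = (141.018969, 376.672770) px
Planar DLT: solve 8×8 A·h = b for H (H[2,2]=1):
  H  [+523.57664 +138.41060 +195.00857]
  H  [-62.30771 +409.61308 +399.39504]
  H  [+0.11865 +0.09784 +1.00000]
B = K⁻¹H; ‖b₁‖=0.851837, ‖b₂‖=0.851837; λ = 2/(‖b₁‖+‖b₂‖) = 1.173934, sign → tz>0 ⇒ λ=+1.173934
r₁ = λ·B[:,0] = (+0.96392,-0.22683,+0.13929); r₂ = λ·B[:,1] = (+0.21179,+0.97054,+0.11486)
r₃ = r₁×r₂ = (-0.16124,-0.08122,+0.98357); SVD([r₁ r₂ r₃]) → R = UVᵀ:
  R  [+0.96392 +0.21179 -0.16124]
  R  [-0.22683 +0.97054 -0.08122]
  R  [+0.13929 +0.11486 +0.98357]
t = (-0.25958, +0.40980, +1.17393) m
tr R = 2.918030; θ = arccos((tr R − 1)/2) = 0.287290 rad = 16.461°
axis k = ((R−Rᵀ)₃₂, (R−Rᵀ)₁₃, (R−Rᵀ)₂₁) / (2 sinθ) = (+0.346002, -0.530302, -0.773991)
rvec = θ·k = (+0.099403, -0.152351, -0.222360)

rvec=(0.0994, -0.1524, -0.2224) tvec=(-0.2596, 0.4098, 1.1739)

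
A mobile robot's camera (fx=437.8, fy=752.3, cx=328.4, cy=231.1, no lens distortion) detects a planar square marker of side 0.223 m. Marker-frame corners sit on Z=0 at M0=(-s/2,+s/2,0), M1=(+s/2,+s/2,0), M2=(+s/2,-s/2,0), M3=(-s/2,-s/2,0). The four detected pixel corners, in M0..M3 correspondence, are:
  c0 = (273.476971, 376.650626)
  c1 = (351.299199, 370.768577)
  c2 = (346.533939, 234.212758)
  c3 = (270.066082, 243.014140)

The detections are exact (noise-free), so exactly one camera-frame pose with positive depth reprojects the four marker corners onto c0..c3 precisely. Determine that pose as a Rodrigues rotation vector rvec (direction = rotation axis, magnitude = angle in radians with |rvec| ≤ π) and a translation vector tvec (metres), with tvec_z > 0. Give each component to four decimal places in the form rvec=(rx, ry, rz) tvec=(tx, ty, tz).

rvec=(-0.0879, 0.1290, -0.0618) tvec=(-0.0527, 0.1235, 1.2461)

Intrinsics K: fx=437.8, fy=752.3, cx=328.4, cy=231.1
Marker side s = 0.223 m; corners in marker frame (Z=0):
  M0 = (-0.1115, +0.1115, 0)
  M1 = (+0.1115, +0.1115, 0)
  M2 = (+0.1115, -0.1115, 0)
  M3 = (-0.1115, -0.1115, 0)
Detected image corners:
  c0 = (273.476971, 376.650626) px
  c1 = (351.299199, 370.768577) px
  c2 = (346.533939, 234.212758) px
  c3 = (270.066082, 243.014140) px
Planar DLT: solve 8×8 A·h = b for H (H[2,2]=1):
  H  [+314.60628 -4.47528 +309.89341]
  H  [-63.86484 +583.27233 +305.65014]
  H  [-0.10089 -0.07338 +1.00000]
B = K⁻¹H; ‖b₁‖=0.802481, ‖b₂‖=0.802481; λ = 2/(‖b₁‖+‖b₂‖) = 1.246136, sign → tz>0 ⇒ λ=+1.246136
r₁ = λ·B[:,0] = (+0.98979,-0.06717,-0.12572); r₂ = λ·B[:,1] = (+0.05585,+0.99424,-0.09144)
r₃ = r₁×r₂ = (+0.13114,+0.08349,+0.98784); SVD([r₁ r₂ r₃]) → R = UVᵀ:
  R  [+0.98979 +0.05585 +0.13114]
  R  [-0.06717 +0.99424 +0.08349]
  R  [-0.12572 -0.09144 +0.98784]
t = (-0.05268, +0.12349, +1.24614) m
tr R = 2.971874; θ = arccos((tr R − 1)/2) = 0.167906 rad = 9.620°
axis k = ((R−Rᵀ)₃₂, (R−Rᵀ)₁₃, (R−Rᵀ)₂₁) / (2 sinθ) = (-0.523370, +0.768513, -0.368066)
rvec = θ·k = (-0.087877, +0.129038, -0.061800)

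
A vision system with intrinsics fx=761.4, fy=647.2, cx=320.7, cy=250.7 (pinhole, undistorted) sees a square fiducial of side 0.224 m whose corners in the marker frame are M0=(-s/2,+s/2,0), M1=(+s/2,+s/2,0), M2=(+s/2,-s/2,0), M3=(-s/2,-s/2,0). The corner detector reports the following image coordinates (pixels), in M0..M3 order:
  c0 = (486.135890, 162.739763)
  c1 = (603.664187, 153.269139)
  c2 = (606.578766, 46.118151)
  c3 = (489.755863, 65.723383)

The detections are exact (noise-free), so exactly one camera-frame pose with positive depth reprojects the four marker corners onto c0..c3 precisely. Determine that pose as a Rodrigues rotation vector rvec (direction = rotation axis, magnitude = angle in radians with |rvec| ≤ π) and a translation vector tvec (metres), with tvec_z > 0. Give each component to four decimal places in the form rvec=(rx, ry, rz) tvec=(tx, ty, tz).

Intrinsics K: fx=761.4, fy=647.2, cx=320.7, cy=250.7
Marker side s = 0.224 m; corners in marker frame (Z=0):
  M0 = (-0.1120, +0.1120, 0)
  M1 = (+0.1120, +0.1120, 0)
  M2 = (+0.1120, -0.1120, 0)
  M3 = (-0.1120, -0.1120, 0)
Detected image corners:
  c0 = (486.135890, 162.739763) px
  c1 = (603.664187, 153.269139) px
  c2 = (606.578766, 46.118151) px
  c3 = (489.755863, 65.723383) px
Planar DLT: solve 8×8 A·h = b for H (H[2,2]=1):
  H  [+277.80731 -36.19282 +543.59585]
  H  [-113.00741 +450.38041 +107.10282]
  H  [-0.44881 -0.03939 +1.00000]
B = K⁻¹H; ‖b₁‖=0.712910, ‖b₂‖=0.712910; λ = 2/(‖b₁‖+‖b₂‖) = 1.402701, sign → tz>0 ⇒ λ=+1.402701
r₁ = λ·B[:,0] = (+0.77696,-0.00106,-0.62955); r₂ = λ·B[:,1] = (-0.04340,+0.99753,-0.05525)
r₃ = r₁×r₂ = (+0.62805,+0.07025,+0.77499); SVD([r₁ r₂ r₃]) → R = UVᵀ:
  R  [+0.77696 -0.04340 +0.62805]
  R  [-0.00106 +0.99753 +0.07025]
  R  [-0.62955 -0.05525 +0.77499]
t = (+0.41063, -0.31122, +1.40270) m
tr R = 2.549482; θ = arccos((tr R − 1)/2) = 0.684491 rad = 39.218°
axis k = ((R−Rᵀ)₃₂, (R−Rᵀ)₁₃, (R−Rᵀ)₂₁) / (2 sinθ) = (-0.099248, +0.994499, +0.033484)
rvec = θ·k = (-0.067935, +0.680726, +0.022920)

rvec=(-0.0679, 0.6807, 0.0229) tvec=(0.4106, -0.3112, 1.4027)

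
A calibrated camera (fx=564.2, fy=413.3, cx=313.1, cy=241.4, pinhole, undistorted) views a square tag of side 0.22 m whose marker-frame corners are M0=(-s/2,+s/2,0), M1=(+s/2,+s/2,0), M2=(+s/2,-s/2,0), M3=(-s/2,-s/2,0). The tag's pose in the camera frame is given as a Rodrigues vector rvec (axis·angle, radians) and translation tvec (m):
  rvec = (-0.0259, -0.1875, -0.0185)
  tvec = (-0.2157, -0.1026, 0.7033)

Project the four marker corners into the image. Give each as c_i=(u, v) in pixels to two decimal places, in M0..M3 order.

c0=(46.43, 246.93) c1=(230.68, 244.60) c2=(227.72, 119.48) c3=(44.72, 114.30)

Intrinsics K: fx=564.2, fy=413.3, cx=313.1, cy=241.4
Marker side s = 0.22 m; corners in marker frame (Z=0):
  M0 = (-0.1100, +0.1100, 0)
  M1 = (+0.1100, +0.1100, 0)
  M2 = (+0.1100, -0.1100, 0)
  M3 = (-0.1100, -0.1100, 0)
rvec = (-0.0259, -0.1875, -0.0185), |rvec| = θ = 0.19018 rad = 10.897°
Rodrigues: sinθ=0.18904, 1−cosθ=0.01803; R = I + sinθ·[k]× + (1−cosθ)·[k]×²:
    [+0.98230 +0.02081 -0.18613]
    [-0.01597 +0.99949 +0.02747]
    [+0.18661 -0.02401 +0.98214]
t = (-0.2157, -0.1026, 0.7033) m
M0: Pc = R·M0+t = (-0.32146, +0.00910, +0.68013); u = 564.2·(-0.32146)/0.68013 + 313.1 = 46.4305, v = 413.3·(+0.00910)/0.68013 + 241.4 = 246.9304
M1: Pc = R·M1+t = (-0.10536, +0.00559, +0.72119); u = 564.2·(-0.10536)/0.72119 + 313.1 = 230.6764, v = 413.3·(+0.00559)/0.72119 + 241.4 = 244.6024
M2: Pc = R·M2+t = (-0.10994, -0.21430, +0.72647); u = 564.2·(-0.10994)/0.72647 + 313.1 = 227.7203, v = 413.3·(-0.21430)/0.72647 + 241.4 = 119.4807
M3: Pc = R·M3+t = (-0.32604, -0.21079, +0.68541); u = 564.2·(-0.32604)/0.68541 + 313.1 = 44.7176, v = 413.3·(-0.21079)/0.68541 + 241.4 = 114.2964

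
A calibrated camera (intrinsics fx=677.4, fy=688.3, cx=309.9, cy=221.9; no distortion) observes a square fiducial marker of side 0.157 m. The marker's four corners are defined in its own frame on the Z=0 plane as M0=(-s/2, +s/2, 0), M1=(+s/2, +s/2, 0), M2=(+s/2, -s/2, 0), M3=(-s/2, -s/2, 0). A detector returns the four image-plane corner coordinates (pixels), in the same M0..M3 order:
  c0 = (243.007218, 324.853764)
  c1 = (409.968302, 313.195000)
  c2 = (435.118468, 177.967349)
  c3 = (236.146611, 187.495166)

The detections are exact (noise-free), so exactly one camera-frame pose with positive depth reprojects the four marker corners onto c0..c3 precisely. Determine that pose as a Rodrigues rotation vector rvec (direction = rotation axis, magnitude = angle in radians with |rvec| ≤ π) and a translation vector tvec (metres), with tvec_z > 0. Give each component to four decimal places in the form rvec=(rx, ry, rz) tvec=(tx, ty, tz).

Intrinsics K: fx=677.4, fy=688.3, cx=309.9, cy=221.9
Marker side s = 0.157 m; corners in marker frame (Z=0):
  M0 = (-0.0785, +0.0785, 0)
  M1 = (+0.0785, +0.0785, 0)
  M2 = (+0.0785, -0.0785, 0)
  M3 = (-0.0785, -0.0785, 0)
Detected image corners:
  c0 = (243.007218, 324.853764) px
  c1 = (409.968302, 313.195000) px
  c2 = (435.118468, 177.967349) px
  c3 = (236.146611, 187.495166) px
Planar DLT: solve 8×8 A·h = b for H (H[2,2]=1):
  H  [+1218.28234 +312.26982 +331.99921]
  H  [-21.17646 +1149.92123 +256.81134]
  H  [+0.18693 +1.12370 +1.00000]
B = K⁻¹H; ‖b₁‖=1.725524, ‖b₂‖=1.725524; λ = 2/(‖b₁‖+‖b₂‖) = 0.579534, sign → tz>0 ⇒ λ=+0.579534
r₁ = λ·B[:,0] = (+0.99271,-0.05275,+0.10833); r₂ = λ·B[:,1] = (-0.03077,+0.75826,+0.65122)
r₃ = r₁×r₂ = (-0.11650,-0.64981,+0.75111); SVD([r₁ r₂ r₃]) → R = UVᵀ:
  R  [+0.99271 -0.03077 -0.11650]
  R  [-0.05275 +0.75826 -0.64981]
  R  [+0.10833 +0.65122 +0.75111]
t = (+0.01891, +0.02939, +0.57953) m
tr R = 2.502091; θ = arccos((tr R − 1)/2) = 0.721152 rad = 41.319°
axis k = ((R−Rᵀ)₃₂, (R−Rᵀ)₁₃, (R−Rᵀ)₂₁) / (2 sinθ) = (+0.985259, -0.170258, -0.016649)
rvec = θ·k = (+0.710521, -0.122782, -0.012006)

rvec=(0.7105, -0.1228, -0.0120) tvec=(0.0189, 0.0294, 0.5795)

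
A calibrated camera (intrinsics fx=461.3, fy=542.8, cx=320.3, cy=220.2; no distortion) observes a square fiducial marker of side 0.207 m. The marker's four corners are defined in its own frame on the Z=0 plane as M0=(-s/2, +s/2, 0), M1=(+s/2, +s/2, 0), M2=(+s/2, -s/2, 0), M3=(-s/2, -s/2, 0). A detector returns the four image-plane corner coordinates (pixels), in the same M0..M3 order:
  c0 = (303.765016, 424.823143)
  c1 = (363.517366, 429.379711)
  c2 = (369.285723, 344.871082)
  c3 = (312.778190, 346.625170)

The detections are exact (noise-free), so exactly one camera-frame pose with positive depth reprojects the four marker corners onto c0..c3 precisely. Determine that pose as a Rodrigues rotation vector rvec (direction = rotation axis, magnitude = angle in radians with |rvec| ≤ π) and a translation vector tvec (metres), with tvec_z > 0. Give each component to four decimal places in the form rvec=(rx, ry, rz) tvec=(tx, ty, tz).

Intrinsics K: fx=461.3, fy=542.8, cx=320.3, cy=220.2
Marker side s = 0.207 m; corners in marker frame (Z=0):
  M0 = (-0.1035, +0.1035, 0)
  M1 = (+0.1035, +0.1035, 0)
  M2 = (+0.1035, -0.1035, 0)
  M3 = (-0.1035, -0.1035, 0)
Detected image corners:
  c0 = (303.765016, 424.823143) px
  c1 = (363.517366, 429.379711) px
  c2 = (369.285723, 344.871082) px
  c3 = (312.778190, 346.625170) px
Planar DLT: solve 8×8 A·h = b for H (H[2,2]=1):
  H  [+155.99057 -142.80920 +336.34678]
  H  [-136.43137 +270.08105 +385.06504]
  H  [-0.36929 -0.31661 +1.00000]
B = K⁻¹H; ‖b₁‖=0.707241, ‖b₂‖=0.707241; λ = 2/(‖b₁‖+‖b₂‖) = 1.413946, sign → tz>0 ⇒ λ=+1.413946
r₁ = λ·B[:,0] = (+0.84068,-0.14357,-0.52215); r₂ = λ·B[:,1] = (-0.12689,+0.88515,-0.44767)
r₃ = r₁×r₂ = (+0.52645,+0.44261,+0.72591); SVD([r₁ r₂ r₃]) → R = UVᵀ:
  R  [+0.84068 -0.12689 +0.52645]
  R  [-0.14357 +0.88515 +0.44261]
  R  [-0.52215 -0.44768 +0.72591]
t = (+0.04919, +0.42946, +1.41395) m
tr R = 2.451741; θ = arccos((tr R − 1)/2) = 0.758497 rad = 43.459°
axis k = ((R−Rᵀ)₃₂, (R−Rᵀ)₁₃, (R−Rᵀ)₂₁) / (2 sinθ) = (-0.647167, +0.762252, -0.012124)
rvec = θ·k = (-0.490874, +0.578166, -0.009196)

rvec=(-0.4909, 0.5782, -0.0092) tvec=(0.0492, 0.4295, 1.4139)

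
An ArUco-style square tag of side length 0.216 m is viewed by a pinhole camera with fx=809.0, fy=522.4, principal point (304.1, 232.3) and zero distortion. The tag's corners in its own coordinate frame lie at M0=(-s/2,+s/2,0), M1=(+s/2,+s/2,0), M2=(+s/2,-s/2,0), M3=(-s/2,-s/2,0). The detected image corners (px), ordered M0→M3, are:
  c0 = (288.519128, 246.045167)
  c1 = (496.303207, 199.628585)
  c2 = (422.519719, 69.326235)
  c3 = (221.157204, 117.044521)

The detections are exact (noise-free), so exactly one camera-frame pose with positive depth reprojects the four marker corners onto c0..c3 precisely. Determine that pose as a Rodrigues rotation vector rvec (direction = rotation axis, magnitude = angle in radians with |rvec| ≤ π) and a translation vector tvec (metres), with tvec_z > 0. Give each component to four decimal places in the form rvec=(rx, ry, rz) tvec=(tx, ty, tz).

Intrinsics K: fx=809.0, fy=522.4, cx=304.1, cy=232.3
Marker side s = 0.216 m; corners in marker frame (Z=0):
  M0 = (-0.1080, +0.1080, 0)
  M1 = (+0.1080, +0.1080, 0)
  M2 = (+0.1080, -0.1080, 0)
  M3 = (-0.1080, -0.1080, 0)
Detected image corners:
  c0 = (288.519128, 246.045167) px
  c1 = (496.303207, 199.628585) px
  c2 = (422.519719, 69.326235) px
  c3 = (221.157204, 117.044521) px
Planar DLT: solve 8×8 A·h = b for H (H[2,2]=1):
  H  [+915.41800 +285.55039 +355.71267]
  H  [-231.87776 +582.05429 +157.43085]
  H  [-0.08819 -0.11490 +1.00000]
B = K⁻¹H; ‖b₁‖=1.236137, ‖b₂‖=1.236137; λ = 2/(‖b₁‖+‖b₂‖) = 0.808972, sign → tz>0 ⇒ λ=+0.808972
r₁ = λ·B[:,0] = (+0.94220,-0.32735,-0.07135); r₂ = λ·B[:,1] = (+0.32048,+0.94268,-0.09295)
r₃ = r₁×r₂ = (+0.09768,+0.06471,+0.99311); SVD([r₁ r₂ r₃]) → R = UVᵀ:
  R  [+0.94220 +0.32048 +0.09768]
  R  [-0.32735 +0.94268 +0.06471]
  R  [-0.07135 -0.09295 +0.99311]
t = (+0.05161, -0.11594, +0.80897) m
tr R = 2.878000; θ = arccos((tr R − 1)/2) = 0.351085 rad = 20.116°
axis k = ((R−Rᵀ)₃₂, (R−Rᵀ)₁₃, (R−Rᵀ)₂₁) / (2 sinθ) = (-0.229218, +0.245743, -0.941844)
rvec = θ·k = (-0.080475, +0.086277, -0.330668)

rvec=(-0.0805, 0.0863, -0.3307) tvec=(0.0516, -0.1159, 0.8090)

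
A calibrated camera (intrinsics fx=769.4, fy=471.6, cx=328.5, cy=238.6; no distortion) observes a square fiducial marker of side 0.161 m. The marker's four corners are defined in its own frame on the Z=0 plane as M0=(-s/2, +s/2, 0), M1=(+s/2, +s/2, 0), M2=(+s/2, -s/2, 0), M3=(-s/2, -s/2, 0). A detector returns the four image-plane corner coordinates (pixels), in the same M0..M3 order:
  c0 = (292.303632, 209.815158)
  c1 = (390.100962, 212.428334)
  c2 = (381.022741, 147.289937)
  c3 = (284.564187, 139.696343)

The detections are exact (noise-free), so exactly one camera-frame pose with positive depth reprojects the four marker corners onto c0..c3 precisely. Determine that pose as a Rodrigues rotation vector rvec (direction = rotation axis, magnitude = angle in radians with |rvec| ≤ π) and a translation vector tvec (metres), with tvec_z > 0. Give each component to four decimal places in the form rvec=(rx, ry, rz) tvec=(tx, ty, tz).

Intrinsics K: fx=769.4, fy=471.6, cx=328.5, cy=238.6
Marker side s = 0.161 m; corners in marker frame (Z=0):
  M0 = (-0.0805, +0.0805, 0)
  M1 = (+0.0805, +0.0805, 0)
  M2 = (+0.0805, -0.0805, 0)
  M3 = (-0.0805, -0.0805, 0)
Detected image corners:
  c0 = (292.303632, 209.815158) px
  c1 = (390.100962, 212.428334) px
  c2 = (381.022741, 147.289937) px
  c3 = (284.564187, 139.696343) px
Planar DLT: solve 8×8 A·h = b for H (H[2,2]=1):
  H  [+760.58969 +9.91099 +338.78062]
  H  [+114.64425 +397.12486 +177.06028]
  H  [+0.46692 -0.12604 +1.00000]
B = K⁻¹H; ‖b₁‖=0.917001, ‖b₂‖=0.917001; λ = 2/(‖b₁‖+‖b₂‖) = 1.090511, sign → tz>0 ⇒ λ=+1.090511
r₁ = λ·B[:,0] = (+0.86062,+0.00748,+0.50919); r₂ = λ·B[:,1] = (+0.07273,+0.98784,-0.13744)
r₃ = r₁×r₂ = (-0.50402,+0.15532,+0.84961); SVD([r₁ r₂ r₃]) → R = UVᵀ:
  R  [+0.86062 +0.07273 -0.50402]
  R  [+0.00748 +0.98784 +0.15532]
  R  [+0.50919 -0.13744 +0.84961]
t = (+0.01457, -0.14230, +1.09051) m
tr R = 2.698069; θ = arccos((tr R − 1)/2) = 0.556641 rad = 31.893°
axis k = ((R−Rᵀ)₃₂, (R−Rᵀ)₁₃, (R−Rᵀ)₂₁) / (2 sinθ) = (-0.277063, -0.958866, -0.061748)
rvec = θ·k = (-0.154225, -0.533744, -0.034371)

rvec=(-0.1542, -0.5337, -0.0344) tvec=(0.0146, -0.1423, 1.0905)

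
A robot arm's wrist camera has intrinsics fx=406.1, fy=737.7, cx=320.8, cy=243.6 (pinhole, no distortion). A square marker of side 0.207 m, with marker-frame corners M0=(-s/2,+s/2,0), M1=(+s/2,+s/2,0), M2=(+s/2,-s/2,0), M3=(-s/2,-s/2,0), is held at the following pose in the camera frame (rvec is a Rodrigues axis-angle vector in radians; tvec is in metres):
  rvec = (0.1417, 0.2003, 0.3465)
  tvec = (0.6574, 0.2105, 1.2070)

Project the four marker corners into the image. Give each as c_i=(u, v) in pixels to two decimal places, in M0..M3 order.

c0=(493.62, 404.29) c1=(562.81, 453.27) c2=(593.27, 338.29) c3=(521.16, 291.22)

Intrinsics K: fx=406.1, fy=737.7, cx=320.8, cy=243.6
Marker side s = 0.207 m; corners in marker frame (Z=0):
  M0 = (-0.1035, +0.1035, 0)
  M1 = (+0.1035, +0.1035, 0)
  M2 = (+0.1035, -0.1035, 0)
  M3 = (-0.1035, -0.1035, 0)
rvec = (0.1417, 0.2003, 0.3465), |rvec| = θ = 0.42457 rad = 24.326°
Rodrigues: sinθ=0.41193, 1−cosθ=0.08878; R = I + sinθ·[k]× + (1−cosθ)·[k]×²:
    [+0.92110 -0.32220 +0.21852]
    [+0.35016 +0.93098 -0.10330]
    [-0.17015 +0.17166 +0.97035]
t = (0.6574, 0.2105, 1.2070) m
M0: Pc = R·M0+t = (+0.52872, +0.27061, +1.24238); u = 406.1·(+0.52872)/1.24238 + 320.8 = 493.6235, v = 737.7·(+0.27061)/1.24238 + 243.6 = 404.2854
M1: Pc = R·M1+t = (+0.71939, +0.34310, +1.20716); u = 406.1·(+0.71939)/1.20716 + 320.8 = 562.8090, v = 737.7·(+0.34310)/1.20716 + 243.6 = 453.2690
M2: Pc = R·M2+t = (+0.78608, +0.15039, +1.17162); u = 406.1·(+0.78608)/1.17162 + 320.8 = 593.2668, v = 737.7·(+0.15039)/1.17162 + 243.6 = 338.2890
M3: Pc = R·M3+t = (+0.59541, +0.07790, +1.20684); u = 406.1·(+0.59541)/1.20684 + 320.8 = 521.1553, v = 737.7·(+0.07790)/1.20684 + 243.6 = 291.2188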